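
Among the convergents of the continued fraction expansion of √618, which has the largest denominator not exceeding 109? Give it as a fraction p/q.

√618 = [24; 1, 6, 8, 6, 1, 48, …] (period length 6).
Convergents:
  p_0/q_0 = 24/1
  p_1/q_1 = 25/1
  p_2/q_2 = 174/7
  p_3/q_3 = 1417/57
  p_4/q_4 = 8676/349
q_3 = 57 ≤ 109 < 349 = q_4, so the answer is 1417/57.

1417/57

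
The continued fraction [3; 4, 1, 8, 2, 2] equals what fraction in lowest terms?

Using pₖ = aₖpₖ₋₁ + pₖ₋₂ and qₖ = aₖqₖ₋₁ + qₖ₋₂:
  k=0: a=3, p=3, q=1
  k=1: a=4, p=13, q=4
  k=2: a=1, p=16, q=5
  k=3: a=8, p=141, q=44
  k=4: a=2, p=298, q=93
  k=5: a=2, p=737, q=230

737/230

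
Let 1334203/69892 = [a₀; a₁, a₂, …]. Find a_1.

11

1334203 = 19·69892 + 6255   →  a_0 = 19
69892 = 11·6255 + 1087   →  a_1 = 11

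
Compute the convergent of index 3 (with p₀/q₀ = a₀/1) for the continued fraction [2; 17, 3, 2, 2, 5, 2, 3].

249/121

Using pₖ = aₖpₖ₋₁ + pₖ₋₂, qₖ = aₖqₖ₋₁ + qₖ₋₂ (with p₋₁=1, p₋₂=0, q₋₁=0, q₋₂=1):
  k=0: a=2, p=2, q=1
  k=1: a=17, p=35, q=17
  k=2: a=3, p=107, q=52
  k=3: a=2, p=249, q=121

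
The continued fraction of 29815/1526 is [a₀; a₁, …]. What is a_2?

29815 = 19·1526 + 821   →  a_0 = 19
1526 = 1·821 + 705   →  a_1 = 1
821 = 1·705 + 116   →  a_2 = 1

1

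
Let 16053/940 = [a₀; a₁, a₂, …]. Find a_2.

16053 = 17·940 + 73   →  a_0 = 17
940 = 12·73 + 64   →  a_1 = 12
73 = 1·64 + 9   →  a_2 = 1

1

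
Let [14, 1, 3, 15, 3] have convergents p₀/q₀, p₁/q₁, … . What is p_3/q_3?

Using pₖ = aₖpₖ₋₁ + pₖ₋₂, qₖ = aₖqₖ₋₁ + qₖ₋₂ (with p₋₁=1, p₋₂=0, q₋₁=0, q₋₂=1):
  k=0: a=14, p=14, q=1
  k=1: a=1, p=15, q=1
  k=2: a=3, p=59, q=4
  k=3: a=15, p=900, q=61

900/61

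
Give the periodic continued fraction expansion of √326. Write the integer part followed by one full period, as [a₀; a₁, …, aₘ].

a₀ = ⌊√326⌋ = 18.
With m₀=0, d₀=1 and mₖ₊₁ = dₖaₖ − mₖ, dₖ₊₁ = (n − mₖ₊₁²)/dₖ, aₖ₊₁ = ⌊(a₀+mₖ₊₁)/dₖ₊₁⌋:
  k=1: m=18, d=2, a=18
  k=2: m=18, d=1, a=36
d=1 and a=2a₀=36 at k=2, so the next step gives (m, d) = (18, 2) again — its k=1 value — and the period has length 2.

[18; 18, 36]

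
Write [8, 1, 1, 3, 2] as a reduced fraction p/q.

Using pₖ = aₖpₖ₋₁ + pₖ₋₂ and qₖ = aₖqₖ₋₁ + qₖ₋₂:
  k=0: a=8, p=8, q=1
  k=1: a=1, p=9, q=1
  k=2: a=1, p=17, q=2
  k=3: a=3, p=60, q=7
  k=4: a=2, p=137, q=16

137/16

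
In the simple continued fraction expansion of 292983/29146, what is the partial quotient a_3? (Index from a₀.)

3

292983 = 10·29146 + 1523   →  a_0 = 10
29146 = 19·1523 + 209   →  a_1 = 19
1523 = 7·209 + 60   →  a_2 = 7
209 = 3·60 + 29   →  a_3 = 3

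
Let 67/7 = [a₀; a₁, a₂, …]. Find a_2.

1

67 = 9·7 + 4   →  a_0 = 9
7 = 1·4 + 3   →  a_1 = 1
4 = 1·3 + 1   →  a_2 = 1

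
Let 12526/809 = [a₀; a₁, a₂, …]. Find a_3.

2

12526 = 15·809 + 391   →  a_0 = 15
809 = 2·391 + 27   →  a_1 = 2
391 = 14·27 + 13   →  a_2 = 14
27 = 2·13 + 1   →  a_3 = 2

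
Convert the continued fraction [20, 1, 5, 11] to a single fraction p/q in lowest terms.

Using pₖ = aₖpₖ₋₁ + pₖ₋₂ and qₖ = aₖqₖ₋₁ + qₖ₋₂:
  k=0: a=20, p=20, q=1
  k=1: a=1, p=21, q=1
  k=2: a=5, p=125, q=6
  k=3: a=11, p=1396, q=67

1396/67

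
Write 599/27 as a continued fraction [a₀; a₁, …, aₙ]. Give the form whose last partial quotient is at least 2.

599 = 22*27 + 5
27 = 5*5 + 2
5 = 2*2 + 1
2 = 2*1 + 0  (stop)
So 599/27 = [22; 5, 2, 2].

[22; 5, 2, 2]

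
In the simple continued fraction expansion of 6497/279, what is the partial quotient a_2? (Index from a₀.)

2

6497 = 23·279 + 80   →  a_0 = 23
279 = 3·80 + 39   →  a_1 = 3
80 = 2·39 + 2   →  a_2 = 2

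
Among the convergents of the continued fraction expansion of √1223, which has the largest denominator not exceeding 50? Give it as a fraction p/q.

1224/35

√1223 = [34; 1, 33, 1, 68, …] (period length 4).
Convergents:
  p_0/q_0 = 34/1
  p_1/q_1 = 35/1
  p_2/q_2 = 1189/34
  p_3/q_3 = 1224/35
  p_4/q_4 = 84421/2414
q_3 = 35 ≤ 50 < 2414 = q_4, so the answer is 1224/35.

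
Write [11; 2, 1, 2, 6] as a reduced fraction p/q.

580/51

Fold from the inside: start with 6/1.
  2 + 1/6 = 13/6
  1 + 6/13 = 19/13
  2 + 13/19 = 51/19
  11 + 19/51 = 580/51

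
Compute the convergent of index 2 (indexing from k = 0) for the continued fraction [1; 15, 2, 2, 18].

Using pₖ = aₖpₖ₋₁ + pₖ₋₂, qₖ = aₖqₖ₋₁ + qₖ₋₂ (with p₋₁=1, p₋₂=0, q₋₁=0, q₋₂=1):
  k=0: a=1, p=1, q=1
  k=1: a=15, p=16, q=15
  k=2: a=2, p=33, q=31

33/31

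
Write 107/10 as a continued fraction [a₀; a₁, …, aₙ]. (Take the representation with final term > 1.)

[10; 1, 2, 3]

107 = 10·10 + 7
10 = 1·7 + 3
7 = 2·3 + 1
3 = 3·1 + 0  (stop)
So 107/10 = [10; 1, 2, 3].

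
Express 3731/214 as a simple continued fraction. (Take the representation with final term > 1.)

[17; 2, 3, 3, 9]

3731 = 17·214 + 93
214 = 2·93 + 28
93 = 3·28 + 9
28 = 3·9 + 1
9 = 9·1 + 0  (stop)
So 3731/214 = [17; 2, 3, 3, 9].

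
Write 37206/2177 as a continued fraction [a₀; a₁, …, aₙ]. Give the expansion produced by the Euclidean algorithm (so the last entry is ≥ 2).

37206 = 17*2177 + 197
2177 = 11*197 + 10
197 = 19*10 + 7
10 = 1*7 + 3
7 = 2*3 + 1
3 = 3*1 + 0  (stop)
So 37206/2177 = [17; 11, 19, 1, 2, 3].

[17; 11, 19, 1, 2, 3]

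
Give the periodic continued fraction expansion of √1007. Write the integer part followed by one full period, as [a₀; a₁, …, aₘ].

[31; 1, 2, 1, 2, 1, 62]

a₀ = ⌊√1007⌋ = 31.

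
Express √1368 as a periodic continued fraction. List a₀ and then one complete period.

[36; 1, 72]

a₀ = ⌊√1368⌋ = 36.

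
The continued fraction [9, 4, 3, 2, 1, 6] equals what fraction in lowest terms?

Fold from the inside: start with 6/1.
  1 + 1/6 = 7/6
  2 + 6/7 = 20/7
  3 + 7/20 = 67/20
  4 + 20/67 = 288/67
  9 + 67/288 = 2659/288

2659/288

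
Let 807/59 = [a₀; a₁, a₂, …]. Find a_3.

9

807 = 13·59 + 40   →  a_0 = 13
59 = 1·40 + 19   →  a_1 = 1
40 = 2·19 + 2   →  a_2 = 2
19 = 9·2 + 1   →  a_3 = 9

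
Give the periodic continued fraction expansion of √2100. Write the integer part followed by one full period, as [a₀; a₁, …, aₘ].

a₀ = ⌊√2100⌋ = 45.

[45; 1, 4, 1, 2, 1, 4, 1, 90]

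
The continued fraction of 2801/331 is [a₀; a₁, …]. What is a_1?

2801 = 8·331 + 153   →  a_0 = 8
331 = 2·153 + 25   →  a_1 = 2

2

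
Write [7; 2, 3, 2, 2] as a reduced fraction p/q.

290/39

Fold from the inside: start with 2/1.
  2 + 1/2 = 5/2
  3 + 2/5 = 17/5
  2 + 5/17 = 39/17
  7 + 17/39 = 290/39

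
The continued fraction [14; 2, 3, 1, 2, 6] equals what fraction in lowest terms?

Using pₖ = aₖpₖ₋₁ + pₖ₋₂ and qₖ = aₖqₖ₋₁ + qₖ₋₂:
  k=0: a=14, p=14, q=1
  k=1: a=2, p=29, q=2
  k=2: a=3, p=101, q=7
  k=3: a=1, p=130, q=9
  k=4: a=2, p=361, q=25
  k=5: a=6, p=2296, q=159

2296/159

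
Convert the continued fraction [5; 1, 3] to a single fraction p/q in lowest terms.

Fold from the inside: start with 3/1.
  1 + 1/3 = 4/3
  5 + 3/4 = 23/4

23/4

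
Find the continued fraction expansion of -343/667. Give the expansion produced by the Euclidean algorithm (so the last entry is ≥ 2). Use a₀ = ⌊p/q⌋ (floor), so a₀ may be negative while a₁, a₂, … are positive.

[-1; 2, 17, 19]

-343 = -1·667 + 324
667 = 2·324 + 19
324 = 17·19 + 1
19 = 19·1 + 0  (stop)
So -343/667 = [-1; 2, 17, 19].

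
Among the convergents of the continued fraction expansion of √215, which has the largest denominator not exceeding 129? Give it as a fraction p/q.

√215 = [14; 1, 1, 1, 28, …] (period length 4).
Convergents:
  p_0/q_0 = 14/1
  p_1/q_1 = 15/1
  p_2/q_2 = 29/2
  p_3/q_3 = 44/3
  p_4/q_4 = 1261/86
  p_5/q_5 = 1305/89
  p_6/q_6 = 2566/175
q_5 = 89 ≤ 129 < 175 = q_6, so the answer is 1305/89.

1305/89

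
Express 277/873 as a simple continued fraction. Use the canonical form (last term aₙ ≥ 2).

277 = 0×873 + 277
873 = 3×277 + 42
277 = 6×42 + 25
42 = 1×25 + 17
25 = 1×17 + 8
17 = 2×8 + 1
8 = 8×1 + 0  (stop)
So 277/873 = [0; 3, 6, 1, 1, 2, 8].

[0; 3, 6, 1, 1, 2, 8]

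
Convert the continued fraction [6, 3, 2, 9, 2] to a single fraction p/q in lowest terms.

874/139

Using pₖ = aₖpₖ₋₁ + pₖ₋₂ and qₖ = aₖqₖ₋₁ + qₖ₋₂:
  k=0: a=6, p=6, q=1
  k=1: a=3, p=19, q=3
  k=2: a=2, p=44, q=7
  k=3: a=9, p=415, q=66
  k=4: a=2, p=874, q=139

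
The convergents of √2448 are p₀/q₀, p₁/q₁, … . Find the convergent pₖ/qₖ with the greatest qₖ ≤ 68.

√2448 = [49; 2, 10, 2, 98, …] (period length 4).
Convergents:
  p_0/q_0 = 49/1
  p_1/q_1 = 99/2
  p_2/q_2 = 1039/21
  p_3/q_3 = 2177/44
  p_4/q_4 = 214385/4333
q_3 = 44 ≤ 68 < 4333 = q_4, so the answer is 2177/44.

2177/44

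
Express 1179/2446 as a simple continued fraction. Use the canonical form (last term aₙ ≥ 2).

[0; 2, 13, 2, 1, 1, 17]

1179 = 0·2446 + 1179
2446 = 2·1179 + 88
1179 = 13·88 + 35
88 = 2·35 + 18
35 = 1·18 + 17
18 = 1·17 + 1
17 = 17·1 + 0  (stop)
So 1179/2446 = [0; 2, 13, 2, 1, 1, 17].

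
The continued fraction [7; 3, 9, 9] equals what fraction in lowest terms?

1867/255

Fold from the inside: start with 9/1.
  9 + 1/9 = 82/9
  3 + 9/82 = 255/82
  7 + 82/255 = 1867/255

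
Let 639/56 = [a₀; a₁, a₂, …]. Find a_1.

2

639 = 11·56 + 23   →  a_0 = 11
56 = 2·23 + 10   →  a_1 = 2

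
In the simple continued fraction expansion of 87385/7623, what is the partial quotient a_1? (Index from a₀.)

87385 = 11·7623 + 3532   →  a_0 = 11
7623 = 2·3532 + 559   →  a_1 = 2

2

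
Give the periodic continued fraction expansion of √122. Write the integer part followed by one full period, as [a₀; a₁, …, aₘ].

[11; 22]

a₀ = ⌊√122⌋ = 11.
With m₀=0, d₀=1 and mₖ₊₁ = dₖaₖ − mₖ, dₖ₊₁ = (n − mₖ₊₁²)/dₖ, aₖ₊₁ = ⌊(a₀+mₖ₊₁)/dₖ₊₁⌋:
  k=1: m=11, d=1, a=22
d=1 and a=2a₀=22 at k=1, so the next step gives (m, d) = (11, 1) again — its k=1 value — and the period has length 1.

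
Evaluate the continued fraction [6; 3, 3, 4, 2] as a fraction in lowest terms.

Fold from the inside: start with 2/1.
  4 + 1/2 = 9/2
  3 + 2/9 = 29/9
  3 + 9/29 = 96/29
  6 + 29/96 = 605/96

605/96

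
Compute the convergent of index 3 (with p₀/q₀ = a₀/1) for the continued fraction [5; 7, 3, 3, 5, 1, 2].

Using pₖ = aₖpₖ₋₁ + pₖ₋₂, qₖ = aₖqₖ₋₁ + qₖ₋₂ (with p₋₁=1, p₋₂=0, q₋₁=0, q₋₂=1):
  k=0: a=5, p=5, q=1
  k=1: a=7, p=36, q=7
  k=2: a=3, p=113, q=22
  k=3: a=3, p=375, q=73

375/73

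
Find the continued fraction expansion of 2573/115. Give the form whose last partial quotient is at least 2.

[22; 2, 1, 2, 14]

2573 = 22*115 + 43
115 = 2*43 + 29
43 = 1*29 + 14
29 = 2*14 + 1
14 = 14*1 + 0  (stop)
So 2573/115 = [22; 2, 1, 2, 14].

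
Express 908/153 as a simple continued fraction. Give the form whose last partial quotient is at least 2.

[5; 1, 14, 3, 3]

908 = 5*153 + 143
153 = 1*143 + 10
143 = 14*10 + 3
10 = 3*3 + 1
3 = 3*1 + 0  (stop)
So 908/153 = [5; 1, 14, 3, 3].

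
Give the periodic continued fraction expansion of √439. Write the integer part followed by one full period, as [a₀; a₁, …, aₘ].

a₀ = ⌊√439⌋ = 20.
With m₀=0, d₀=1 and mₖ₊₁ = dₖaₖ − mₖ, dₖ₊₁ = (n − mₖ₊₁²)/dₖ, aₖ₊₁ = ⌊(a₀+mₖ₊₁)/dₖ₊₁⌋:
  k=1: m=20, d=39, a=1
  k=2: m=19, d=2, a=19
  k=3: m=19, d=39, a=1
  k=4: m=20, d=1, a=40
d=1 and a=2a₀=40 at k=4, so the next step gives (m, d) = (20, 39) again — its k=1 value — and the period has length 4.

[20; 1, 19, 1, 40]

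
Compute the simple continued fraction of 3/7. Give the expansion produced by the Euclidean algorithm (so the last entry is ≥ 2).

[0; 2, 3]

3 = 0*7 + 3
7 = 2*3 + 1
3 = 3*1 + 0  (stop)
So 3/7 = [0; 2, 3].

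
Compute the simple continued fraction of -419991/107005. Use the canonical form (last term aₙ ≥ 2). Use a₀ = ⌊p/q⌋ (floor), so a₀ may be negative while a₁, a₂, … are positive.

[-4; 13, 3, 18, 8, 18]

-419991 = -4×107005 + 8029
107005 = 13×8029 + 2628
8029 = 3×2628 + 145
2628 = 18×145 + 18
145 = 8×18 + 1
18 = 18×1 + 0  (stop)
So -419991/107005 = [-4; 13, 3, 18, 8, 18].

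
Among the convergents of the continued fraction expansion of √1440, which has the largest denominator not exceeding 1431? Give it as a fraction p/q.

√1440 = [37; 1, 17, 1, 74, …] (period length 4).
Convergents:
  p_0/q_0 = 37/1
  p_1/q_1 = 38/1
  p_2/q_2 = 683/18
  p_3/q_3 = 721/19
  p_4/q_4 = 54037/1424
  p_5/q_5 = 54758/1443
q_4 = 1424 ≤ 1431 < 1443 = q_5, so the answer is 54037/1424.

54037/1424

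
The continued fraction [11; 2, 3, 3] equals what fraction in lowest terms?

Using pₖ = aₖpₖ₋₁ + pₖ₋₂ and qₖ = aₖqₖ₋₁ + qₖ₋₂:
  k=0: a=11, p=11, q=1
  k=1: a=2, p=23, q=2
  k=2: a=3, p=80, q=7
  k=3: a=3, p=263, q=23

263/23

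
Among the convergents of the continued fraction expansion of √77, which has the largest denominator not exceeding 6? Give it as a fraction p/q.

35/4

√77 = [8; 1, 3, 2, 3, 1, 16, …] (period length 6).
Convergents:
  p_0/q_0 = 8/1
  p_1/q_1 = 9/1
  p_2/q_2 = 35/4
  p_3/q_3 = 79/9
q_2 = 4 ≤ 6 < 9 = q_3, so the answer is 35/4.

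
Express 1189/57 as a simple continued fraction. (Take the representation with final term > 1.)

1189 = 20·57 + 49
57 = 1·49 + 8
49 = 6·8 + 1
8 = 8·1 + 0  (stop)
So 1189/57 = [20; 1, 6, 8].

[20; 1, 6, 8]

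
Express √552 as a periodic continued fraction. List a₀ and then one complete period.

[23; 2, 46]

a₀ = ⌊√552⌋ = 23.
With m₀=0, d₀=1 and mₖ₊₁ = dₖaₖ − mₖ, dₖ₊₁ = (n − mₖ₊₁²)/dₖ, aₖ₊₁ = ⌊(a₀+mₖ₊₁)/dₖ₊₁⌋:
  k=1: m=23, d=23, a=2
  k=2: m=23, d=1, a=46
d=1 and a=2a₀=46 at k=2, so the next step gives (m, d) = (23, 23) again — its k=1 value — and the period has length 2.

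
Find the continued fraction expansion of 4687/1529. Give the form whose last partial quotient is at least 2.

[3; 15, 3, 2, 4, 3]

4687 = 3*1529 + 100
1529 = 15*100 + 29
100 = 3*29 + 13
29 = 2*13 + 3
13 = 4*3 + 1
3 = 3*1 + 0  (stop)
So 4687/1529 = [3; 15, 3, 2, 4, 3].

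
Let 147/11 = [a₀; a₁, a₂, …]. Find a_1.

147 = 13·11 + 4   →  a_0 = 13
11 = 2·4 + 3   →  a_1 = 2

2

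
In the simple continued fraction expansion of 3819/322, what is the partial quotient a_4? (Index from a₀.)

3819 = 11·322 + 277   →  a_0 = 11
322 = 1·277 + 45   →  a_1 = 1
277 = 6·45 + 7   →  a_2 = 6
45 = 6·7 + 3   →  a_3 = 6
7 = 2·3 + 1   →  a_4 = 2

2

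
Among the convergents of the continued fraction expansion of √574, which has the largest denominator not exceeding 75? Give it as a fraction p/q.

575/24

√574 = [23; 1, 22, 1, 46, …] (period length 4).
Convergents:
  p_0/q_0 = 23/1
  p_1/q_1 = 24/1
  p_2/q_2 = 551/23
  p_3/q_3 = 575/24
  p_4/q_4 = 27001/1127
q_3 = 24 ≤ 75 < 1127 = q_4, so the answer is 575/24.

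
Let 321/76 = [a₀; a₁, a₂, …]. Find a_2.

2

321 = 4·76 + 17   →  a_0 = 4
76 = 4·17 + 8   →  a_1 = 4
17 = 2·8 + 1   →  a_2 = 2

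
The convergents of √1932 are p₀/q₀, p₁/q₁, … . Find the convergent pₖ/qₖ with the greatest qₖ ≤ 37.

967/22

√1932 = [43; 1, 20, 1, 86, …] (period length 4).
Convergents:
  p_0/q_0 = 43/1
  p_1/q_1 = 44/1
  p_2/q_2 = 923/21
  p_3/q_3 = 967/22
  p_4/q_4 = 84085/1913
q_3 = 22 ≤ 37 < 1913 = q_4, so the answer is 967/22.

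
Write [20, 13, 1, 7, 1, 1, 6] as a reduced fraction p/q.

30931/1541

Using pₖ = aₖpₖ₋₁ + pₖ₋₂ and qₖ = aₖqₖ₋₁ + qₖ₋₂:
  k=0: a=20, p=20, q=1
  k=1: a=13, p=261, q=13
  k=2: a=1, p=281, q=14
  k=3: a=7, p=2228, q=111
  k=4: a=1, p=2509, q=125
  k=5: a=1, p=4737, q=236
  k=6: a=6, p=30931, q=1541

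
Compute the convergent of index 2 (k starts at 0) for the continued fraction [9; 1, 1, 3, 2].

19/2

Using pₖ = aₖpₖ₋₁ + pₖ₋₂, qₖ = aₖqₖ₋₁ + qₖ₋₂ (with p₋₁=1, p₋₂=0, q₋₁=0, q₋₂=1):
  k=0: a=9, p=9, q=1
  k=1: a=1, p=10, q=1
  k=2: a=1, p=19, q=2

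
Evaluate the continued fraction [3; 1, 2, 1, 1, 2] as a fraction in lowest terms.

Using pₖ = aₖpₖ₋₁ + pₖ₋₂ and qₖ = aₖqₖ₋₁ + qₖ₋₂:
  k=0: a=3, p=3, q=1
  k=1: a=1, p=4, q=1
  k=2: a=2, p=11, q=3
  k=3: a=1, p=15, q=4
  k=4: a=1, p=26, q=7
  k=5: a=2, p=67, q=18

67/18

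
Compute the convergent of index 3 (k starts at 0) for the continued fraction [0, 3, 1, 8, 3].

9/35

Using pₖ = aₖpₖ₋₁ + pₖ₋₂, qₖ = aₖqₖ₋₁ + qₖ₋₂ (with p₋₁=1, p₋₂=0, q₋₁=0, q₋₂=1):
  k=0: a=0, p=0, q=1
  k=1: a=3, p=1, q=3
  k=2: a=1, p=1, q=4
  k=3: a=8, p=9, q=35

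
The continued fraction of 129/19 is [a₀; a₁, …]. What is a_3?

129 = 6·19 + 15   →  a_0 = 6
19 = 1·15 + 4   →  a_1 = 1
15 = 3·4 + 3   →  a_2 = 3
4 = 1·3 + 1   →  a_3 = 1

1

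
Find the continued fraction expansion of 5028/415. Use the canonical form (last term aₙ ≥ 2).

[12; 8, 1, 1, 1, 4, 1, 2]

5028 = 12*415 + 48
415 = 8*48 + 31
48 = 1*31 + 17
31 = 1*17 + 14
17 = 1*14 + 3
14 = 4*3 + 2
3 = 1*2 + 1
2 = 2*1 + 0  (stop)
So 5028/415 = [12; 8, 1, 1, 1, 4, 1, 2].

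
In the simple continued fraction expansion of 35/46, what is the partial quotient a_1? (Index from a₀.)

35 = 0·46 + 35   →  a_0 = 0
46 = 1·35 + 11   →  a_1 = 1

1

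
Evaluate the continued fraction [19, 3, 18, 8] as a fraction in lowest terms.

Fold from the inside: start with 8/1.
  18 + 1/8 = 145/8
  3 + 8/145 = 443/145
  19 + 145/443 = 8562/443

8562/443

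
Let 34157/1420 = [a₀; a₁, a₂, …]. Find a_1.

34157 = 24·1420 + 77   →  a_0 = 24
1420 = 18·77 + 34   →  a_1 = 18

18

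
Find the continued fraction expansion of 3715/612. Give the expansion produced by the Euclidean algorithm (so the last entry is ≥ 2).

[6; 14, 4, 3, 3]

3715 = 6×612 + 43
612 = 14×43 + 10
43 = 4×10 + 3
10 = 3×3 + 1
3 = 3×1 + 0  (stop)
So 3715/612 = [6; 14, 4, 3, 3].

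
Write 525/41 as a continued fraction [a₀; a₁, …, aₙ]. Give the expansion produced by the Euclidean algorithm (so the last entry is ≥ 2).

525 = 12·41 + 33
41 = 1·33 + 8
33 = 4·8 + 1
8 = 8·1 + 0  (stop)
So 525/41 = [12; 1, 4, 8].

[12; 1, 4, 8]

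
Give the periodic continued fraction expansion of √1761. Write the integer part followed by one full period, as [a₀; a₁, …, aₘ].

a₀ = ⌊√1761⌋ = 41.
With m₀=0, d₀=1 and mₖ₊₁ = dₖaₖ − mₖ, dₖ₊₁ = (n − mₖ₊₁²)/dₖ, aₖ₊₁ = ⌊(a₀+mₖ₊₁)/dₖ₊₁⌋:
  k=1: m=41, d=80, a=1
  k=2: m=39, d=3, a=26
  k=3: m=39, d=80, a=1
  k=4: m=41, d=1, a=82
d=1 and a=2a₀=82 at k=4, so the next step gives (m, d) = (41, 80) again — its k=1 value — and the period has length 4.

[41; 1, 26, 1, 82]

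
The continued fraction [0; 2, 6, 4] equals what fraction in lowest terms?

Using pₖ = aₖpₖ₋₁ + pₖ₋₂ and qₖ = aₖqₖ₋₁ + qₖ₋₂:
  k=0: a=0, p=0, q=1
  k=1: a=2, p=1, q=2
  k=2: a=6, p=6, q=13
  k=3: a=4, p=25, q=54

25/54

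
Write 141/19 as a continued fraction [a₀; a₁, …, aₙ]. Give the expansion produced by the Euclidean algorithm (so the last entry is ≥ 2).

[7; 2, 2, 1, 2]

141 = 7*19 + 8
19 = 2*8 + 3
8 = 2*3 + 2
3 = 1*2 + 1
2 = 2*1 + 0  (stop)
So 141/19 = [7; 2, 2, 1, 2].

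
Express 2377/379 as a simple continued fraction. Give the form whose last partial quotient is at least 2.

2377 = 6·379 + 103
379 = 3·103 + 70
103 = 1·70 + 33
70 = 2·33 + 4
33 = 8·4 + 1
4 = 4·1 + 0  (stop)
So 2377/379 = [6; 3, 1, 2, 8, 4].

[6; 3, 1, 2, 8, 4]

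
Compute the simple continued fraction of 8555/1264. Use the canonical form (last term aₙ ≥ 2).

8555 = 6×1264 + 971
1264 = 1×971 + 293
971 = 3×293 + 92
293 = 3×92 + 17
92 = 5×17 + 7
17 = 2×7 + 3
7 = 2×3 + 1
3 = 3×1 + 0  (stop)
So 8555/1264 = [6; 1, 3, 3, 5, 2, 2, 3].

[6; 1, 3, 3, 5, 2, 2, 3]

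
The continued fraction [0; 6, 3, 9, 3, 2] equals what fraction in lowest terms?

Using pₖ = aₖpₖ₋₁ + pₖ₋₂ and qₖ = aₖqₖ₋₁ + qₖ₋₂:
  k=0: a=0, p=0, q=1
  k=1: a=6, p=1, q=6
  k=2: a=3, p=3, q=19
  k=3: a=9, p=28, q=177
  k=4: a=3, p=87, q=550
  k=5: a=2, p=202, q=1277

202/1277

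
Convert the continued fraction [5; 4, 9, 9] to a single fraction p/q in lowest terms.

1767/337

Fold from the inside: start with 9/1.
  9 + 1/9 = 82/9
  4 + 9/82 = 337/82
  5 + 82/337 = 1767/337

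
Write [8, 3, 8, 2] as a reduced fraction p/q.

441/53

Fold from the inside: start with 2/1.
  8 + 1/2 = 17/2
  3 + 2/17 = 53/17
  8 + 17/53 = 441/53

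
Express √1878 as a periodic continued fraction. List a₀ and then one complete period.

[43; 2, 1, 42, 1, 2, 86]

a₀ = ⌊√1878⌋ = 43.
With m₀=0, d₀=1 and mₖ₊₁ = dₖaₖ − mₖ, dₖ₊₁ = (n − mₖ₊₁²)/dₖ, aₖ₊₁ = ⌊(a₀+mₖ₊₁)/dₖ₊₁⌋:
  k=1: m=43, d=29, a=2
  k=2: m=15, d=57, a=1
  k=3: m=42, d=2, a=42
  k=4: m=42, d=57, a=1
  k=5: m=15, d=29, a=2
  k=6: m=43, d=1, a=86
d=1 and a=2a₀=86 at k=6, so the next step gives (m, d) = (43, 29) again — its k=1 value — and the period has length 6.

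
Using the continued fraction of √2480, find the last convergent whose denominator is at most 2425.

99151/1991

√2480 = [49; 1, 3, 1, 98, …] (period length 4).
Convergents:
  p_0/q_0 = 49/1
  p_1/q_1 = 50/1
  p_2/q_2 = 199/4
  p_3/q_3 = 249/5
  p_4/q_4 = 24601/494
  p_5/q_5 = 24850/499
  p_6/q_6 = 99151/1991
  p_7/q_7 = 124001/2490
q_6 = 1991 ≤ 2425 < 2490 = q_7, so the answer is 99151/1991.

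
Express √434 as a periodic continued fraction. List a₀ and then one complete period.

[20; 1, 4, 1, 40]

a₀ = ⌊√434⌋ = 20.
With m₀=0, d₀=1 and mₖ₊₁ = dₖaₖ − mₖ, dₖ₊₁ = (n − mₖ₊₁²)/dₖ, aₖ₊₁ = ⌊(a₀+mₖ₊₁)/dₖ₊₁⌋:
  k=1: m=20, d=34, a=1
  k=2: m=14, d=7, a=4
  k=3: m=14, d=34, a=1
  k=4: m=20, d=1, a=40
d=1 and a=2a₀=40 at k=4, so the next step gives (m, d) = (20, 34) again — its k=1 value — and the period has length 4.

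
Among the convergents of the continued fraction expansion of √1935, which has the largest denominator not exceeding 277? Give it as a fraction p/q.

√1935 = [43; 1, 86, …] (period length 2).
Convergents:
  p_0/q_0 = 43/1
  p_1/q_1 = 44/1
  p_2/q_2 = 3827/87
  p_3/q_3 = 3871/88
  p_4/q_4 = 336733/7655
q_3 = 88 ≤ 277 < 7655 = q_4, so the answer is 3871/88.

3871/88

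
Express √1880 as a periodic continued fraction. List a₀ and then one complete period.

a₀ = ⌊√1880⌋ = 43.

[43; 2, 1, 3, 1, 2, 86]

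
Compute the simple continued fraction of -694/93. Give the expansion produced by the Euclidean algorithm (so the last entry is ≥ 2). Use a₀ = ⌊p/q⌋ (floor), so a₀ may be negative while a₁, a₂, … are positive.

-694 = -8*93 + 50
93 = 1*50 + 43
50 = 1*43 + 7
43 = 6*7 + 1
7 = 7*1 + 0  (stop)
So -694/93 = [-8; 1, 1, 6, 7].

[-8; 1, 1, 6, 7]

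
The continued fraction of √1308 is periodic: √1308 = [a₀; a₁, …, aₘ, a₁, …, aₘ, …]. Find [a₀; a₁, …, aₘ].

[36; 6, 72]

a₀ = ⌊√1308⌋ = 36.
With m₀=0, d₀=1 and mₖ₊₁ = dₖaₖ − mₖ, dₖ₊₁ = (n − mₖ₊₁²)/dₖ, aₖ₊₁ = ⌊(a₀+mₖ₊₁)/dₖ₊₁⌋:
  k=1: m=36, d=12, a=6
  k=2: m=36, d=1, a=72
d=1 and a=2a₀=72 at k=2, so the next step gives (m, d) = (36, 12) again — its k=1 value — and the period has length 2.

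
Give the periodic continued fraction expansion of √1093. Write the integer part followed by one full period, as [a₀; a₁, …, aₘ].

a₀ = ⌊√1093⌋ = 33.
With m₀=0, d₀=1 and mₖ₊₁ = dₖaₖ − mₖ, dₖ₊₁ = (n − mₖ₊₁²)/dₖ, aₖ₊₁ = ⌊(a₀+mₖ₊₁)/dₖ₊₁⌋:
  k=1: m=33, d=4, a=16
  k=2: m=31, d=33, a=1
  k=3: m=2, d=33, a=1
  k=4: m=31, d=4, a=16
  k=5: m=33, d=1, a=66
d=1 and a=2a₀=66 at k=5, so the next step gives (m, d) = (33, 4) again — its k=1 value — and the period has length 5.

[33; 16, 1, 1, 16, 66]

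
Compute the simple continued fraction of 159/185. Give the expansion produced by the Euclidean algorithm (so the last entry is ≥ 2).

159 = 0*185 + 159
185 = 1*159 + 26
159 = 6*26 + 3
26 = 8*3 + 2
3 = 1*2 + 1
2 = 2*1 + 0  (stop)
So 159/185 = [0; 1, 6, 8, 1, 2].

[0; 1, 6, 8, 1, 2]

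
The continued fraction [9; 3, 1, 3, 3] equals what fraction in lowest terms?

Fold from the inside: start with 3/1.
  3 + 1/3 = 10/3
  1 + 3/10 = 13/10
  3 + 10/13 = 49/13
  9 + 13/49 = 454/49

454/49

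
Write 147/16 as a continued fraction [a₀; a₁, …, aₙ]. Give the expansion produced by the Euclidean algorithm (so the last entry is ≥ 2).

[9; 5, 3]

147 = 9*16 + 3
16 = 5*3 + 1
3 = 3*1 + 0  (stop)
So 147/16 = [9; 5, 3].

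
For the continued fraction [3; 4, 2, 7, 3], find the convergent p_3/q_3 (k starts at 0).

216/67

Using pₖ = aₖpₖ₋₁ + pₖ₋₂, qₖ = aₖqₖ₋₁ + qₖ₋₂ (with p₋₁=1, p₋₂=0, q₋₁=0, q₋₂=1):
  k=0: a=3, p=3, q=1
  k=1: a=4, p=13, q=4
  k=2: a=2, p=29, q=9
  k=3: a=7, p=216, q=67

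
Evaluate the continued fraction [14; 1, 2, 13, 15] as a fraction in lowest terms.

8849/603

Using pₖ = aₖpₖ₋₁ + pₖ₋₂ and qₖ = aₖqₖ₋₁ + qₖ₋₂:
  k=0: a=14, p=14, q=1
  k=1: a=1, p=15, q=1
  k=2: a=2, p=44, q=3
  k=3: a=13, p=587, q=40
  k=4: a=15, p=8849, q=603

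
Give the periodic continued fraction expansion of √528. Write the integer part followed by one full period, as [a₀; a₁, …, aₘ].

[22; 1, 44]

a₀ = ⌊√528⌋ = 22.
With m₀=0, d₀=1 and mₖ₊₁ = dₖaₖ − mₖ, dₖ₊₁ = (n − mₖ₊₁²)/dₖ, aₖ₊₁ = ⌊(a₀+mₖ₊₁)/dₖ₊₁⌋:
  k=1: m=22, d=44, a=1
  k=2: m=22, d=1, a=44
d=1 and a=2a₀=44 at k=2, so the next step gives (m, d) = (22, 44) again — its k=1 value — and the period has length 2.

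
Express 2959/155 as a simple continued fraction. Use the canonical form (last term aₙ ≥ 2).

[19; 11, 14]

2959 = 19×155 + 14
155 = 11×14 + 1
14 = 14×1 + 0  (stop)
So 2959/155 = [19; 11, 14].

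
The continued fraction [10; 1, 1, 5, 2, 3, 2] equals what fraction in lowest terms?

Using pₖ = aₖpₖ₋₁ + pₖ₋₂ and qₖ = aₖqₖ₋₁ + qₖ₋₂:
  k=0: a=10, p=10, q=1
  k=1: a=1, p=11, q=1
  k=2: a=1, p=21, q=2
  k=3: a=5, p=116, q=11
  k=4: a=2, p=253, q=24
  k=5: a=3, p=875, q=83
  k=6: a=2, p=2003, q=190

2003/190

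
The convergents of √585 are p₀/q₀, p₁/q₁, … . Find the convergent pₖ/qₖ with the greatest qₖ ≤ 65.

√585 = [24; 5, 2, 1, 4, 1, 2, 5, 48, …] (period length 8).
Convergents:
  p_0/q_0 = 24/1
  p_1/q_1 = 121/5
  p_2/q_2 = 266/11
  p_3/q_3 = 387/16
  p_4/q_4 = 1814/75
q_3 = 16 ≤ 65 < 75 = q_4, so the answer is 387/16.

387/16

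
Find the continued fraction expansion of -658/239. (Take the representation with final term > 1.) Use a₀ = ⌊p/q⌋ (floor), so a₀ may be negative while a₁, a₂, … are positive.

-658 = -3×239 + 59
239 = 4×59 + 3
59 = 19×3 + 2
3 = 1×2 + 1
2 = 2×1 + 0  (stop)
So -658/239 = [-3; 4, 19, 1, 2].

[-3; 4, 19, 1, 2]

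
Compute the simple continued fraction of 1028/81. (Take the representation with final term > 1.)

1028 = 12×81 + 56
81 = 1×56 + 25
56 = 2×25 + 6
25 = 4×6 + 1
6 = 6×1 + 0  (stop)
So 1028/81 = [12; 1, 2, 4, 6].

[12; 1, 2, 4, 6]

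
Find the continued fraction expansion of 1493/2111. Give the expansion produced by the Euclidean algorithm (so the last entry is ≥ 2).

1493 = 0*2111 + 1493
2111 = 1*1493 + 618
1493 = 2*618 + 257
618 = 2*257 + 104
257 = 2*104 + 49
104 = 2*49 + 6
49 = 8*6 + 1
6 = 6*1 + 0  (stop)
So 1493/2111 = [0; 1, 2, 2, 2, 2, 8, 6].

[0; 1, 2, 2, 2, 2, 8, 6]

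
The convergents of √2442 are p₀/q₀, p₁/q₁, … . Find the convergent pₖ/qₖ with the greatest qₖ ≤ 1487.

58361/1181

√2442 = [49; 2, 2, 2, 98, …] (period length 4).
Convergents:
  p_0/q_0 = 49/1
  p_1/q_1 = 99/2
  p_2/q_2 = 247/5
  p_3/q_3 = 593/12
  p_4/q_4 = 58361/1181
  p_5/q_5 = 117315/2374
q_4 = 1181 ≤ 1487 < 2374 = q_5, so the answer is 58361/1181.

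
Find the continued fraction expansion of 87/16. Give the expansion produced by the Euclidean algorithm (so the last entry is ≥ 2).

87 = 5*16 + 7
16 = 2*7 + 2
7 = 3*2 + 1
2 = 2*1 + 0  (stop)
So 87/16 = [5; 2, 3, 2].

[5; 2, 3, 2]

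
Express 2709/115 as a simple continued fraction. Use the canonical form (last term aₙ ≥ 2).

[23; 1, 1, 3, 1, 12]

2709 = 23×115 + 64
115 = 1×64 + 51
64 = 1×51 + 13
51 = 3×13 + 12
13 = 1×12 + 1
12 = 12×1 + 0  (stop)
So 2709/115 = [23; 1, 1, 3, 1, 12].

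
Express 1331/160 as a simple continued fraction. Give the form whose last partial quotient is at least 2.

[8; 3, 7, 3, 2]

1331 = 8*160 + 51
160 = 3*51 + 7
51 = 7*7 + 2
7 = 3*2 + 1
2 = 2*1 + 0  (stop)
So 1331/160 = [8; 3, 7, 3, 2].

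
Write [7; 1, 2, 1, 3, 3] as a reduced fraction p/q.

Using pₖ = aₖpₖ₋₁ + pₖ₋₂ and qₖ = aₖqₖ₋₁ + qₖ₋₂:
  k=0: a=7, p=7, q=1
  k=1: a=1, p=8, q=1
  k=2: a=2, p=23, q=3
  k=3: a=1, p=31, q=4
  k=4: a=3, p=116, q=15
  k=5: a=3, p=379, q=49

379/49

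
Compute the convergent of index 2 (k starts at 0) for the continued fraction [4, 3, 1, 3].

Using pₖ = aₖpₖ₋₁ + pₖ₋₂, qₖ = aₖqₖ₋₁ + qₖ₋₂ (with p₋₁=1, p₋₂=0, q₋₁=0, q₋₂=1):
  k=0: a=4, p=4, q=1
  k=1: a=3, p=13, q=3
  k=2: a=1, p=17, q=4

17/4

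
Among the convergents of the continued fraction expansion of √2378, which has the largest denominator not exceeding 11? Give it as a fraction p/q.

195/4

√2378 = [48; 1, 3, 3, 1, 96, …] (period length 5).
Convergents:
  p_0/q_0 = 48/1
  p_1/q_1 = 49/1
  p_2/q_2 = 195/4
  p_3/q_3 = 634/13
q_2 = 4 ≤ 11 < 13 = q_3, so the answer is 195/4.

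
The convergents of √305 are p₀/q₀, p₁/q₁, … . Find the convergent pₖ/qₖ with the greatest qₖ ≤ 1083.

√305 = [17; 2, 6, 2, 34, …] (period length 4).
Convergents:
  p_0/q_0 = 17/1
  p_1/q_1 = 35/2
  p_2/q_2 = 227/13
  p_3/q_3 = 489/28
  p_4/q_4 = 16853/965
  p_5/q_5 = 34195/1958
q_4 = 965 ≤ 1083 < 1958 = q_5, so the answer is 16853/965.

16853/965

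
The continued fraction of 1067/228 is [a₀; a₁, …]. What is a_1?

1

1067 = 4·228 + 155   →  a_0 = 4
228 = 1·155 + 73   →  a_1 = 1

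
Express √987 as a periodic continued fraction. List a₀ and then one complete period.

a₀ = ⌊√987⌋ = 31.

[31; 2, 2, 2, 62]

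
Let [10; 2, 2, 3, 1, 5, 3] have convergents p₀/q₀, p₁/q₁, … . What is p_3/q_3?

Using pₖ = aₖpₖ₋₁ + pₖ₋₂, qₖ = aₖqₖ₋₁ + qₖ₋₂ (with p₋₁=1, p₋₂=0, q₋₁=0, q₋₂=1):
  k=0: a=10, p=10, q=1
  k=1: a=2, p=21, q=2
  k=2: a=2, p=52, q=5
  k=3: a=3, p=177, q=17

177/17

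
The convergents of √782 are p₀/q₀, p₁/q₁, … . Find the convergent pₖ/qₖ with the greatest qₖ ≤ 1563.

√782 = [27; 1, 26, 1, 54, …] (period length 4).
Convergents:
  p_0/q_0 = 27/1
  p_1/q_1 = 28/1
  p_2/q_2 = 755/27
  p_3/q_3 = 783/28
  p_4/q_4 = 43037/1539
  p_5/q_5 = 43820/1567
q_4 = 1539 ≤ 1563 < 1567 = q_5, so the answer is 43037/1539.

43037/1539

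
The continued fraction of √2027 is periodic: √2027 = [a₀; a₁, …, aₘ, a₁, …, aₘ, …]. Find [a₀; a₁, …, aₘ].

a₀ = ⌊√2027⌋ = 45.

[45; 45, 90]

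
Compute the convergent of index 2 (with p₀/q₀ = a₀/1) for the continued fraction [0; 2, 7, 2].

Using pₖ = aₖpₖ₋₁ + pₖ₋₂, qₖ = aₖqₖ₋₁ + qₖ₋₂ (with p₋₁=1, p₋₂=0, q₋₁=0, q₋₂=1):
  k=0: a=0, p=0, q=1
  k=1: a=2, p=1, q=2
  k=2: a=7, p=7, q=15

7/15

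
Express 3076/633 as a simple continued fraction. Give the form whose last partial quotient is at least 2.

3076 = 4×633 + 544
633 = 1×544 + 89
544 = 6×89 + 10
89 = 8×10 + 9
10 = 1×9 + 1
9 = 9×1 + 0  (stop)
So 3076/633 = [4; 1, 6, 8, 1, 9].

[4; 1, 6, 8, 1, 9]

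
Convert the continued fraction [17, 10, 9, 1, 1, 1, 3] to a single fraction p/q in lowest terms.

Using pₖ = aₖpₖ₋₁ + pₖ₋₂ and qₖ = aₖqₖ₋₁ + qₖ₋₂:
  k=0: a=17, p=17, q=1
  k=1: a=10, p=171, q=10
  k=2: a=9, p=1556, q=91
  k=3: a=1, p=1727, q=101
  k=4: a=1, p=3283, q=192
  k=5: a=1, p=5010, q=293
  k=6: a=3, p=18313, q=1071

18313/1071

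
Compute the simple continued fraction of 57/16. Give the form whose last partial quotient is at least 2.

[3; 1, 1, 3, 2]

57 = 3·16 + 9
16 = 1·9 + 7
9 = 1·7 + 2
7 = 3·2 + 1
2 = 2·1 + 0  (stop)
So 57/16 = [3; 1, 1, 3, 2].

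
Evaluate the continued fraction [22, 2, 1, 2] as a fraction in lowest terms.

Using pₖ = aₖpₖ₋₁ + pₖ₋₂ and qₖ = aₖqₖ₋₁ + qₖ₋₂:
  k=0: a=22, p=22, q=1
  k=1: a=2, p=45, q=2
  k=2: a=1, p=67, q=3
  k=3: a=2, p=179, q=8

179/8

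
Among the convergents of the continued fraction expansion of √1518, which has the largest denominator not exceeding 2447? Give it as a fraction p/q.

78975/2027

√1518 = [38; 1, 24, 1, 76, …] (period length 4).
Convergents:
  p_0/q_0 = 38/1
  p_1/q_1 = 39/1
  p_2/q_2 = 974/25
  p_3/q_3 = 1013/26
  p_4/q_4 = 77962/2001
  p_5/q_5 = 78975/2027
  p_6/q_6 = 1973362/50649
q_5 = 2027 ≤ 2447 < 50649 = q_6, so the answer is 78975/2027.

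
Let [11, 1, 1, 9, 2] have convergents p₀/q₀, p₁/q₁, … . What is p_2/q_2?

Using pₖ = aₖpₖ₋₁ + pₖ₋₂, qₖ = aₖqₖ₋₁ + qₖ₋₂ (with p₋₁=1, p₋₂=0, q₋₁=0, q₋₂=1):
  k=0: a=11, p=11, q=1
  k=1: a=1, p=12, q=1
  k=2: a=1, p=23, q=2

23/2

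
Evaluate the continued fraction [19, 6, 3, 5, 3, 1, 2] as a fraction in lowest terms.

Using pₖ = aₖpₖ₋₁ + pₖ₋₂ and qₖ = aₖqₖ₋₁ + qₖ₋₂:
  k=0: a=19, p=19, q=1
  k=1: a=6, p=115, q=6
  k=2: a=3, p=364, q=19
  k=3: a=5, p=1935, q=101
  k=4: a=3, p=6169, q=322
  k=5: a=1, p=8104, q=423
  k=6: a=2, p=22377, q=1168

22377/1168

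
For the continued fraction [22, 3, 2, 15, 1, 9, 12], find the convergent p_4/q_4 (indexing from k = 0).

2563/115

Using pₖ = aₖpₖ₋₁ + pₖ₋₂, qₖ = aₖqₖ₋₁ + qₖ₋₂ (with p₋₁=1, p₋₂=0, q₋₁=0, q₋₂=1):
  k=0: a=22, p=22, q=1
  k=1: a=3, p=67, q=3
  k=2: a=2, p=156, q=7
  k=3: a=15, p=2407, q=108
  k=4: a=1, p=2563, q=115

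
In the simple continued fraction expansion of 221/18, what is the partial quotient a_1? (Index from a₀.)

221 = 12·18 + 5   →  a_0 = 12
18 = 3·5 + 3   →  a_1 = 3

3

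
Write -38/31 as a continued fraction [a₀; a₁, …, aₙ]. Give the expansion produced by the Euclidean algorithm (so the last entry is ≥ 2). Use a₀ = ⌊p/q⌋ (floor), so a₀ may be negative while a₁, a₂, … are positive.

-38 = -2*31 + 24
31 = 1*24 + 7
24 = 3*7 + 3
7 = 2*3 + 1
3 = 3*1 + 0  (stop)
So -38/31 = [-2; 1, 3, 2, 3].

[-2; 1, 3, 2, 3]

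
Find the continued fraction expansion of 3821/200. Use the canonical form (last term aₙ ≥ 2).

[19; 9, 1, 1, 10]

3821 = 19·200 + 21
200 = 9·21 + 11
21 = 1·11 + 10
11 = 1·10 + 1
10 = 10·1 + 0  (stop)
So 3821/200 = [19; 9, 1, 1, 10].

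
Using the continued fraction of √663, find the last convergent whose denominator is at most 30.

103/4

√663 = [25; 1, 2, 1, 50, …] (period length 4).
Convergents:
  p_0/q_0 = 25/1
  p_1/q_1 = 26/1
  p_2/q_2 = 77/3
  p_3/q_3 = 103/4
  p_4/q_4 = 5227/203
q_3 = 4 ≤ 30 < 203 = q_4, so the answer is 103/4.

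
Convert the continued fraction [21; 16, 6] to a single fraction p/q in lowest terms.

2043/97

Using pₖ = aₖpₖ₋₁ + pₖ₋₂ and qₖ = aₖqₖ₋₁ + qₖ₋₂:
  k=0: a=21, p=21, q=1
  k=1: a=16, p=337, q=16
  k=2: a=6, p=2043, q=97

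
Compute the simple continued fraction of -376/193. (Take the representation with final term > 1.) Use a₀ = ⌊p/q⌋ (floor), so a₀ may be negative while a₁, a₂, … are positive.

[-2; 19, 3, 3]

-376 = -2×193 + 10
193 = 19×10 + 3
10 = 3×3 + 1
3 = 3×1 + 0  (stop)
So -376/193 = [-2; 19, 3, 3].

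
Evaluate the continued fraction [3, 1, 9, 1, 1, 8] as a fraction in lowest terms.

699/179

Using pₖ = aₖpₖ₋₁ + pₖ₋₂ and qₖ = aₖqₖ₋₁ + qₖ₋₂:
  k=0: a=3, p=3, q=1
  k=1: a=1, p=4, q=1
  k=2: a=9, p=39, q=10
  k=3: a=1, p=43, q=11
  k=4: a=1, p=82, q=21
  k=5: a=8, p=699, q=179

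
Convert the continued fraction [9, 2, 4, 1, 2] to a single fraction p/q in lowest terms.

Fold from the inside: start with 2/1.
  1 + 1/2 = 3/2
  4 + 2/3 = 14/3
  2 + 3/14 = 31/14
  9 + 14/31 = 293/31

293/31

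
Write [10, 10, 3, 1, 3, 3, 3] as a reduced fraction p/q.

16792/1663

Fold from the inside: start with 3/1.
  3 + 1/3 = 10/3
  3 + 3/10 = 33/10
  1 + 10/33 = 43/33
  3 + 33/43 = 162/43
  10 + 43/162 = 1663/162
  10 + 162/1663 = 16792/1663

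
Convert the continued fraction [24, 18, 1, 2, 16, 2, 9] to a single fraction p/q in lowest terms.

430294/17889

Fold from the inside: start with 9/1.
  2 + 1/9 = 19/9
  16 + 9/19 = 313/19
  2 + 19/313 = 645/313
  1 + 313/645 = 958/645
  18 + 645/958 = 17889/958
  24 + 958/17889 = 430294/17889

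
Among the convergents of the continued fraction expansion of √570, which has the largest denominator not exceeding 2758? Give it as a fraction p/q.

√570 = [23; 1, 6, 1, 46, …] (period length 4).
Convergents:
  p_0/q_0 = 23/1
  p_1/q_1 = 24/1
  p_2/q_2 = 167/7
  p_3/q_3 = 191/8
  p_4/q_4 = 8953/375
  p_5/q_5 = 9144/383
  p_6/q_6 = 63817/2673
  p_7/q_7 = 72961/3056
q_6 = 2673 ≤ 2758 < 3056 = q_7, so the answer is 63817/2673.

63817/2673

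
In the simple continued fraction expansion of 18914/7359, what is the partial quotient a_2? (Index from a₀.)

18914 = 2·7359 + 4196   →  a_0 = 2
7359 = 1·4196 + 3163   →  a_1 = 1
4196 = 1·3163 + 1033   →  a_2 = 1

1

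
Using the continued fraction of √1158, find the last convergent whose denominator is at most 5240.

√1158 = [34; 34, 68, …] (period length 2).
Convergents:
  p_0/q_0 = 34/1
  p_1/q_1 = 1157/34
  p_2/q_2 = 78710/2313
  p_3/q_3 = 2677297/78676
q_2 = 2313 ≤ 5240 < 78676 = q_3, so the answer is 78710/2313.

78710/2313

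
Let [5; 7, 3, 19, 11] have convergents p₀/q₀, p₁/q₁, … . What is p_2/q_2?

113/22

Using pₖ = aₖpₖ₋₁ + pₖ₋₂, qₖ = aₖqₖ₋₁ + qₖ₋₂ (with p₋₁=1, p₋₂=0, q₋₁=0, q₋₂=1):
  k=0: a=5, p=5, q=1
  k=1: a=7, p=36, q=7
  k=2: a=3, p=113, q=22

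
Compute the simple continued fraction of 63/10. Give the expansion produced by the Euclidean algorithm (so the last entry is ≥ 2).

[6; 3, 3]

63 = 6*10 + 3
10 = 3*3 + 1
3 = 3*1 + 0  (stop)
So 63/10 = [6; 3, 3].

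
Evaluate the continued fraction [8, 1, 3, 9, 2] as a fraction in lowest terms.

Fold from the inside: start with 2/1.
  9 + 1/2 = 19/2
  3 + 2/19 = 59/19
  1 + 19/59 = 78/59
  8 + 59/78 = 683/78

683/78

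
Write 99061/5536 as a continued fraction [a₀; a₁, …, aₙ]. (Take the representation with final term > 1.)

[17; 1, 8, 2, 3, 8, 10]

99061 = 17×5536 + 4949
5536 = 1×4949 + 587
4949 = 8×587 + 253
587 = 2×253 + 81
253 = 3×81 + 10
81 = 8×10 + 1
10 = 10×1 + 0  (stop)
So 99061/5536 = [17; 1, 8, 2, 3, 8, 10].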